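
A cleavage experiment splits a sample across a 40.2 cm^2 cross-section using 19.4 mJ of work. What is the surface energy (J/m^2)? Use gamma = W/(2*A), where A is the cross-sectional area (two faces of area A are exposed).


Convert: A = 40.2 cm^2 = 0.00402 m^2, W = 19.4 mJ = 0.0194 J
Cleaving exposes two faces of area A, so total new surface = 2*A and gamma = W / (2*A)
gamma = 0.0194 / (2 * 0.00402)
gamma = 2.413 J/m^2

2.413


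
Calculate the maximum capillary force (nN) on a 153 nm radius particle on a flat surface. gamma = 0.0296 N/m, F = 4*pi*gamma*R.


Convert radius: R = 153 nm = 1.53e-07 m
F = 4 * pi * gamma * R
F = 4 * pi * 0.0296 * 1.53e-07
F = 5.69106e-08 N = 56.9106 nN

56.9106


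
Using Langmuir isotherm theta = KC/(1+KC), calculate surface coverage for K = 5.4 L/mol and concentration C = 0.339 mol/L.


Langmuir isotherm: theta = K*C / (1 + K*C)
K*C = 5.4 * 0.339 = 1.8306
theta = 1.8306 / (1 + 1.8306) = 1.8306 / 2.8306
theta = 0.6467

0.6467


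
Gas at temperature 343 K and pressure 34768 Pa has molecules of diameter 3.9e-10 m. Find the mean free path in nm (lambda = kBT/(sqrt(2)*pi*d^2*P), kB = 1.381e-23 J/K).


Mean free path: lambda = kB*T / (sqrt(2) * pi * d^2 * P)
lambda = 1.381e-23 * 343 / (sqrt(2) * pi * (3.9e-10)^2 * 34768)
lambda = 2.01611e-07 m
lambda = 201.61 nm

201.61


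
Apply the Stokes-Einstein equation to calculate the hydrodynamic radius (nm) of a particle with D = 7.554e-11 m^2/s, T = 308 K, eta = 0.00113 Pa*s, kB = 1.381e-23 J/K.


Stokes-Einstein: R = kB*T / (6*pi*eta*D)
R = 1.381e-23 * 308 / (6 * pi * 0.00113 * 7.554e-11)
R = 2.64355e-09 m = 2.64 nm

2.64


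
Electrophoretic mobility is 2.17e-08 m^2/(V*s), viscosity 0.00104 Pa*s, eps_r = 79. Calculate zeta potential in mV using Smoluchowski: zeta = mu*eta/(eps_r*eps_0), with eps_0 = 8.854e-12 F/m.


Smoluchowski equation: zeta = mu * eta / (eps_r * eps_0)
zeta = 2.17e-08 * 0.00104 / (79 * 8.854e-12)
zeta = 0.032265 V = 32.26 mV

32.26


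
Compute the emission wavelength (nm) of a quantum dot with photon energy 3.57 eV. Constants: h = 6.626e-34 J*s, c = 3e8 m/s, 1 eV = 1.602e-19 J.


Convert energy: E = 3.57 eV = 3.57 * 1.602e-19 = 5.71914e-19 J
lambda = h*c / E = 6.626e-34 * 3e8 / 5.71914e-19
lambda = 3.4757e-07 m = 347.6 nm

347.6


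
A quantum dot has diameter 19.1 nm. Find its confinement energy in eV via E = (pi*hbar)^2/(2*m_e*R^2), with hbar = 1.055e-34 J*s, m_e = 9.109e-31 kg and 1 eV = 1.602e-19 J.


Radius R = 19.1/2 = 9.55 nm = 9.55e-09 m
E = (pi * 1.055e-34)^2 / (2 * 9.109e-31 * (9.55e-09)^2)
E(J) = 6.61146e-22
E = E(J) / 1.602e-19 = 0.0041 eV

0.0041


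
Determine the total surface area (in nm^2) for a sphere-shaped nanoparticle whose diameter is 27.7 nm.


Radius r = 27.7/2 = 13.85 nm
Surface area SA = 4 * pi * r^2
SA = 4 * pi * (13.85)^2
SA = 2410.51 nm^2

2410.51


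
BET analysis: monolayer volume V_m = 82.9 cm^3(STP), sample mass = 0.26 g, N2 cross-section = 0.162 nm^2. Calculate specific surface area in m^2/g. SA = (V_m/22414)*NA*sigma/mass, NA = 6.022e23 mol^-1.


Number of moles in monolayer = V_m / 22414 = 82.9 / 22414 = 0.00369858
Number of molecules = moles * NA = 0.00369858 * 6.022e23
SA = molecules * sigma / mass
SA = (82.9 / 22414) * 6.022e23 * 0.162e-18 / 0.26
SA = 1387.8 m^2/g

1387.8


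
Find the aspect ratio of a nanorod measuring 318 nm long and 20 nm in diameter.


Aspect ratio AR = length / diameter
AR = 318 / 20
AR = 15.9

15.9


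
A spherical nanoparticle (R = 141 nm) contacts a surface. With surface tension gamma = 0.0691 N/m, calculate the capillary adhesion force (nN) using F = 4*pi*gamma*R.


Convert radius: R = 141 nm = 1.41e-07 m
F = 4 * pi * gamma * R
F = 4 * pi * 0.0691 * 1.41e-07
F = 1.22435e-07 N = 122.4354 nN

122.4354


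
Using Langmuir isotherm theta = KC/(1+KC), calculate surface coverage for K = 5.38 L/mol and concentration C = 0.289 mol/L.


Langmuir isotherm: theta = K*C / (1 + K*C)
K*C = 5.38 * 0.289 = 1.55482
theta = 1.55482 / (1 + 1.55482) = 1.55482 / 2.55482
theta = 0.6086

0.6086


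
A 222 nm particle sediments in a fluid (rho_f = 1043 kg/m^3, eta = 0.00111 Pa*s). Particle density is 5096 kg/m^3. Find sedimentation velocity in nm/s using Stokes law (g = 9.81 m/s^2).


Radius R = 222/2 nm = 1.11e-07 m
Density difference = 5096 - 1043 = 4053 kg/m^3
v = 2 * R^2 * (rho_p - rho_f) * g / (9 * eta)
v = 2 * (1.11e-07)^2 * 4053 * 9.81 / (9 * 0.00111)
v = 9.80745e-08 m/s = 98.0745 nm/s

98.0745


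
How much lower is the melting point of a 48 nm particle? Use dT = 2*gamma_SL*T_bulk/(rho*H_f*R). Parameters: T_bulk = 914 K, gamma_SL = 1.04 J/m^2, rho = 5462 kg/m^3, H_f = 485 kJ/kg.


Radius R = 48/2 = 24 nm = 2.4e-08 m
Convert H_f = 485 kJ/kg = 485000 J/kg
dT = 2 * gamma_SL * T_bulk / (rho * H_f * R)
dT = 2 * 1.04 * 914 / (5462 * 485000 * 2.4e-08)
dT = 29.9 K

29.9


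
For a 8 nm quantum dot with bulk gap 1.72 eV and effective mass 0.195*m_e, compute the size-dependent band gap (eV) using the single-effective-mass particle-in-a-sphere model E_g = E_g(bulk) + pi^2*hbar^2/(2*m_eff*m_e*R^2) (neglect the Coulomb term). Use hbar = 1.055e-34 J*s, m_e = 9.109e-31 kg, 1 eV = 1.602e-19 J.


Radius R = 8/2 nm = 4e-09 m
Confinement energy dE = pi^2 * hbar^2 / (2 * m_eff * m_e * R^2)
dE = pi^2 * (1.055e-34)^2 / (2 * 0.195 * 9.109e-31 * (4e-09)^2) J, divided by 1.602e-19 J/eV
dE = 0.1206 eV
Total band gap = E_g(bulk) + dE = 1.72 + 0.1206 = 1.8406 eV

1.8406


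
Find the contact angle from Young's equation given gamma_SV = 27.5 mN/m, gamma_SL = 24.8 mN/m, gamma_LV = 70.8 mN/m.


cos(theta) = (gamma_SV - gamma_SL) / gamma_LV
cos(theta) = (27.5 - 24.8) / 70.8
cos(theta) = 0.038136
theta = arccos(0.038136) = 87.81 degrees

87.81


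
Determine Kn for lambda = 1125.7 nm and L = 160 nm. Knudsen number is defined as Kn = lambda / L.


Knudsen number Kn = lambda / L
Kn = 1125.7 / 160
Kn = 7.0356

7.0356


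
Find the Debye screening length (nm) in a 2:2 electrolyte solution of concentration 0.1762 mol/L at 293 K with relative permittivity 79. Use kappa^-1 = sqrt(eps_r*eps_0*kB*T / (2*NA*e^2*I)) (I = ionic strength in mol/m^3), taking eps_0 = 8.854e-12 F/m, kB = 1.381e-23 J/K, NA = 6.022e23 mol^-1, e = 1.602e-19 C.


Ionic strength I = 0.1762 * 2^2 * 1000 = 704.8 mol/m^3
kappa^-1 = sqrt(79 * 8.854e-12 * 1.381e-23 * 293 / (2 * 6.022e23 * (1.602e-19)^2 * 704.8))
kappa^-1 = 0.36 nm

0.36


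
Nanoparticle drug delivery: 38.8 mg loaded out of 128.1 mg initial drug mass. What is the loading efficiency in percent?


Drug loading efficiency = (drug loaded / drug initial) * 100
DLE = 38.8 / 128.1 * 100
DLE = 0.3029 * 100
DLE = 30.29%

30.29


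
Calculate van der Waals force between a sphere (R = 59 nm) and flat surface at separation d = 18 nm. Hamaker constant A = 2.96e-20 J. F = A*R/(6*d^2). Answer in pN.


Convert to SI: R = 59 nm = 5.9e-08 m, d = 18 nm = 1.8e-08 m
F = A * R / (6 * d^2)
F = 2.96e-20 * 5.9e-08 / (6 * (1.8e-08)^2)
F = 8.98354e-13 N = 0.898 pN

0.898


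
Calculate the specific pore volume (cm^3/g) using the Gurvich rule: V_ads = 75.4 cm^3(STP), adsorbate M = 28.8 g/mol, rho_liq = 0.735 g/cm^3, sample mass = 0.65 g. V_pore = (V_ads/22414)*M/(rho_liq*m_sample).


Moles adsorbed n = V_ads / 22414 = 75.4 / 22414 = 3.363969e-03 mol
Liquid volume V_liq = n * M / rho_liq = 3.363969e-03 * 28.8 / 0.735 = 0.13181 cm^3
Specific pore volume V_pore = V_liq / m_sample = 0.13181 / 0.65
V_pore = 0.2028 cm^3/g

0.2028


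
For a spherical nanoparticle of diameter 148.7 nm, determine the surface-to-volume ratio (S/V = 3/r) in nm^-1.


Radius r = 148.7/2 = 74.35 nm
S/V = 3 / r = 3 / 74.35
S/V = 0.0403 nm^-1

0.0403


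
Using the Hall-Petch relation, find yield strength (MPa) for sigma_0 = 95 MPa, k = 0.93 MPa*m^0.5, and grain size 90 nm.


d = 90 nm = 9e-08 m
sqrt(d) = 0.0003
Hall-Petch contribution = k / sqrt(d) = 0.93 / 0.0003 = 3100.0 MPa
sigma = sigma_0 + k/sqrt(d) = 95 + 3100.0 = 3195.0 MPa

3195.0


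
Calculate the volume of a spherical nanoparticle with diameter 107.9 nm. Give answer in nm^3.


Radius r = 107.9/2 = 53.95 nm
Volume V = (4/3) * pi * r^3
V = (4/3) * pi * (53.95)^3
V = 657753.18 nm^3

657753.18


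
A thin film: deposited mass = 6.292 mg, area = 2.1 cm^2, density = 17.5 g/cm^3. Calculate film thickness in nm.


Convert: m = 6.292 mg = 6.2920e-06 kg, A = 2.1 cm^2 = 2.1000e-04 m^2, rho = 17.5 g/cm^3 = 17500 kg/m^3
t = m / (A * rho)
t = 6.2920e-06 / (2.1000e-04 * 17500)
t = 1.7121e-06 m = 1712.1 nm

1712.1


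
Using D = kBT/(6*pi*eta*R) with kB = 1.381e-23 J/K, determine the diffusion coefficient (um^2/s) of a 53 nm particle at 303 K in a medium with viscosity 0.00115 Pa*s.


Radius R = 53/2 = 26.5 nm = 2.65e-08 m
D = kB*T / (6*pi*eta*R)
D = 1.381e-23 * 303 / (6 * pi * 0.00115 * 2.65e-08)
D = 7.28436e-12 m^2/s = 7.284 um^2/s

7.284


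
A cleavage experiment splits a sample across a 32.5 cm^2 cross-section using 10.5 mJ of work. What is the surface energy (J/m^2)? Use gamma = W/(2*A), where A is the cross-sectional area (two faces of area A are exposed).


Convert: A = 32.5 cm^2 = 0.00325 m^2, W = 10.5 mJ = 0.0105 J
Cleaving exposes two faces of area A, so total new surface = 2*A and gamma = W / (2*A)
gamma = 0.0105 / (2 * 0.00325)
gamma = 1.615 J/m^2

1.615


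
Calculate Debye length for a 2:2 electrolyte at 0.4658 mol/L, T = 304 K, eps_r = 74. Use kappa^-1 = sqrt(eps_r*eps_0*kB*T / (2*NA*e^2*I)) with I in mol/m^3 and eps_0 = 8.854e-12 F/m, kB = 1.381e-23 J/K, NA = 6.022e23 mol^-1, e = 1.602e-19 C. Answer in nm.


Ionic strength I = 0.4658 * 2^2 * 1000 = 1863.2 mol/m^3
kappa^-1 = sqrt(74 * 8.854e-12 * 1.381e-23 * 304 / (2 * 6.022e23 * (1.602e-19)^2 * 1863.2))
kappa^-1 = 0.219 nm

0.219


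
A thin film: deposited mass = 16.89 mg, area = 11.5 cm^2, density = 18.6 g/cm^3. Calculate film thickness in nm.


Convert: m = 16.89 mg = 1.6890e-05 kg, A = 11.5 cm^2 = 1.1500e-03 m^2, rho = 18.6 g/cm^3 = 18600 kg/m^3
t = m / (A * rho)
t = 1.6890e-05 / (1.1500e-03 * 18600)
t = 7.8962e-07 m = 789.6 nm

789.6


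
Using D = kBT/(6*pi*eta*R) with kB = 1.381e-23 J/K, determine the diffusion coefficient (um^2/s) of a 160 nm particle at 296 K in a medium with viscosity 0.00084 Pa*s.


Radius R = 160/2 = 80 nm = 8e-08 m
D = kB*T / (6*pi*eta*R)
D = 1.381e-23 * 296 / (6 * pi * 0.00084 * 8e-08)
D = 3.22712e-12 m^2/s = 3.227 um^2/s

3.227


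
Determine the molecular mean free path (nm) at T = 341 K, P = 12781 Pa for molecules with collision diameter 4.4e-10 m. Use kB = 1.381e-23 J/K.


Mean free path: lambda = kB*T / (sqrt(2) * pi * d^2 * P)
lambda = 1.381e-23 * 341 / (sqrt(2) * pi * (4.4e-10)^2 * 12781)
lambda = 4.28364e-07 m
lambda = 428.36 nm

428.36


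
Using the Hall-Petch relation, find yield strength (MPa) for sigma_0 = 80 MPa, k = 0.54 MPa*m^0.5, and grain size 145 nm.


d = 145 nm = 1.45e-07 m
sqrt(d) = 0.0003807887
Hall-Petch contribution = k / sqrt(d) = 0.54 / 0.0003807887 = 1418.1 MPa
sigma = sigma_0 + k/sqrt(d) = 80 + 1418.1 = 1498.1 MPa

1498.1


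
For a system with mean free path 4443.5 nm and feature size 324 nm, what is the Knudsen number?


Knudsen number Kn = lambda / L
Kn = 4443.5 / 324
Kn = 13.7145

13.7145


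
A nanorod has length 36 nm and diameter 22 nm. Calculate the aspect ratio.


Aspect ratio AR = length / diameter
AR = 36 / 22
AR = 1.64

1.64


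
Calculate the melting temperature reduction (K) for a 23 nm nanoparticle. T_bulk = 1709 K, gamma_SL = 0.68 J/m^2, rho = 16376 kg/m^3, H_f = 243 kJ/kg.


Radius R = 23/2 = 11.5 nm = 1.15e-08 m
Convert H_f = 243 kJ/kg = 243000 J/kg
dT = 2 * gamma_SL * T_bulk / (rho * H_f * R)
dT = 2 * 0.68 * 1709 / (16376 * 243000 * 1.15e-08)
dT = 50.8 K

50.8


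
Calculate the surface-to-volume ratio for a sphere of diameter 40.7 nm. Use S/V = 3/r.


Radius r = 40.7/2 = 20.35 nm
S/V = 3 / r = 3 / 20.35
S/V = 0.1474 nm^-1

0.1474


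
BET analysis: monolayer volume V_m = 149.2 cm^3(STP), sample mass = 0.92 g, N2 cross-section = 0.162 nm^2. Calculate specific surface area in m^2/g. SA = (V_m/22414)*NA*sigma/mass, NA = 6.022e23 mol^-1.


Number of moles in monolayer = V_m / 22414 = 149.2 / 22414 = 0.00665655
Number of molecules = moles * NA = 0.00665655 * 6.022e23
SA = molecules * sigma / mass
SA = (149.2 / 22414) * 6.022e23 * 0.162e-18 / 0.92
SA = 705.9 m^2/g

705.9


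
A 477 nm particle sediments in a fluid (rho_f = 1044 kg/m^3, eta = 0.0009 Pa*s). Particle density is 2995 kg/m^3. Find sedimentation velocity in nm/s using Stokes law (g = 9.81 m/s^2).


Radius R = 477/2 nm = 2.385e-07 m
Density difference = 2995 - 1044 = 1951 kg/m^3
v = 2 * R^2 * (rho_p - rho_f) * g / (9 * eta)
v = 2 * (2.385e-07)^2 * 1951 * 9.81 / (9 * 0.0009)
v = 2.68812e-07 m/s = 268.8116 nm/s

268.8116


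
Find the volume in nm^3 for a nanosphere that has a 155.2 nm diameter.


Radius r = 155.2/2 = 77.6 nm
Volume V = (4/3) * pi * r^3
V = (4/3) * pi * (77.6)^3
V = 1957373.81 nm^3

1957373.81


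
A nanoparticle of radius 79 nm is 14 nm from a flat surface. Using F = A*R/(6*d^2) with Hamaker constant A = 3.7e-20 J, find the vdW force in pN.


Convert to SI: R = 79 nm = 7.9e-08 m, d = 14 nm = 1.4e-08 m
F = A * R / (6 * d^2)
F = 3.7e-20 * 7.9e-08 / (6 * (1.4e-08)^2)
F = 2.48554e-12 N = 2.486 pN

2.486


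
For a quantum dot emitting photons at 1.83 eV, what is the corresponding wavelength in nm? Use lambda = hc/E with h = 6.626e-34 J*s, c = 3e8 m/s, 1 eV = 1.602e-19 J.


Convert energy: E = 1.83 eV = 1.83 * 1.602e-19 = 2.93166e-19 J
lambda = h*c / E = 6.626e-34 * 3e8 / 2.93166e-19
lambda = 6.78046e-07 m = 678.0 nm

678.0


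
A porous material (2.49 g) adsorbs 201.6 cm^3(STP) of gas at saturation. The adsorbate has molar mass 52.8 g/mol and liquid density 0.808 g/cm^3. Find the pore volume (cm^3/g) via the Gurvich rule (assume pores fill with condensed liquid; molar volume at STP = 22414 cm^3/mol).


Moles adsorbed n = V_ads / 22414 = 201.6 / 22414 = 8.994379e-03 mol
Liquid volume V_liq = n * M / rho_liq = 8.994379e-03 * 52.8 / 0.808 = 0.58775 cm^3
Specific pore volume V_pore = V_liq / m_sample = 0.58775 / 2.49
V_pore = 0.236 cm^3/g

0.236


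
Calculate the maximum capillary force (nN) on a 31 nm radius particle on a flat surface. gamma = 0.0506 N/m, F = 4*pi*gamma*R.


Convert radius: R = 31 nm = 3.1e-08 m
F = 4 * pi * gamma * R
F = 4 * pi * 0.0506 * 3.1e-08
F = 1.97116e-08 N = 19.7116 nN

19.7116


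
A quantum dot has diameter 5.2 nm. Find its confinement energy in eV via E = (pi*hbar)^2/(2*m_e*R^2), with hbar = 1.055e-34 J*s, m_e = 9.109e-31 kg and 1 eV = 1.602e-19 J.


Radius R = 5.2/2 = 2.6 nm = 2.6e-09 m
E = (pi * 1.055e-34)^2 / (2 * 9.109e-31 * (2.6e-09)^2)
E(J) = 8.91984e-21
E = E(J) / 1.602e-19 = 0.0557 eV

0.0557


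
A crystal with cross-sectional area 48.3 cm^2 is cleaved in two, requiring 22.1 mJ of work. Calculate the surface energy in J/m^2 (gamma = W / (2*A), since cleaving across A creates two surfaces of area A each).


Convert: A = 48.3 cm^2 = 0.00483 m^2, W = 22.1 mJ = 0.0221 J
Cleaving exposes two faces of area A, so total new surface = 2*A and gamma = W / (2*A)
gamma = 0.0221 / (2 * 0.00483)
gamma = 2.288 J/m^2

2.288


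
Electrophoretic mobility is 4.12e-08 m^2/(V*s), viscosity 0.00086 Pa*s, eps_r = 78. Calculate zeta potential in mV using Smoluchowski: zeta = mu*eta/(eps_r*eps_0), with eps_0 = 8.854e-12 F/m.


Smoluchowski equation: zeta = mu * eta / (eps_r * eps_0)
zeta = 4.12e-08 * 0.00086 / (78 * 8.854e-12)
zeta = 0.051305 V = 51.31 mV

51.31


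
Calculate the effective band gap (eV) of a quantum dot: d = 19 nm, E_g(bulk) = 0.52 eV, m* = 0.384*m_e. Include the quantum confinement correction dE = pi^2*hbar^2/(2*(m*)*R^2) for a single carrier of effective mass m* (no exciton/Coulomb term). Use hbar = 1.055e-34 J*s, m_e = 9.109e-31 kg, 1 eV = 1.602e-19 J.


Radius R = 19/2 nm = 9.5e-09 m
Confinement energy dE = pi^2 * hbar^2 / (2 * m_eff * m_e * R^2)
dE = pi^2 * (1.055e-34)^2 / (2 * 0.384 * 9.109e-31 * (9.5e-09)^2) J, divided by 1.602e-19 J/eV
dE = 0.0109 eV
Total band gap = E_g(bulk) + dE = 0.52 + 0.0109 = 0.5309 eV

0.5309


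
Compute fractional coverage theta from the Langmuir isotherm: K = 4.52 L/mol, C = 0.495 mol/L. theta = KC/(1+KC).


Langmuir isotherm: theta = K*C / (1 + K*C)
K*C = 4.52 * 0.495 = 2.2374
theta = 2.2374 / (1 + 2.2374) = 2.2374 / 3.2374
theta = 0.6911

0.6911


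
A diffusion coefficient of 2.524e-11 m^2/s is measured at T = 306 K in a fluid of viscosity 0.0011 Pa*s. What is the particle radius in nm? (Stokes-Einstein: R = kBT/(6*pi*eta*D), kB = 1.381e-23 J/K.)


Stokes-Einstein: R = kB*T / (6*pi*eta*D)
R = 1.381e-23 * 306 / (6 * pi * 0.0011 * 2.524e-11)
R = 8.0748e-09 m = 8.07 nm

8.07


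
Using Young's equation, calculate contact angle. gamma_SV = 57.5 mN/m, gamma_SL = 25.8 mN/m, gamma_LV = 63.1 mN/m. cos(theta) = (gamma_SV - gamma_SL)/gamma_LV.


cos(theta) = (gamma_SV - gamma_SL) / gamma_LV
cos(theta) = (57.5 - 25.8) / 63.1
cos(theta) = 0.502377
theta = arccos(0.502377) = 59.84 degrees

59.84


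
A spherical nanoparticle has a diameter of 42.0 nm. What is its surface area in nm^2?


Radius r = 42.0/2 = 21 nm
Surface area SA = 4 * pi * r^2
SA = 4 * pi * (21)^2
SA = 5541.77 nm^2

5541.77


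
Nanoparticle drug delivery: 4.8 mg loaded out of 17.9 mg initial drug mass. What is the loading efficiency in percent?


Drug loading efficiency = (drug loaded / drug initial) * 100
DLE = 4.8 / 17.9 * 100
DLE = 0.2682 * 100
DLE = 26.82%

26.82


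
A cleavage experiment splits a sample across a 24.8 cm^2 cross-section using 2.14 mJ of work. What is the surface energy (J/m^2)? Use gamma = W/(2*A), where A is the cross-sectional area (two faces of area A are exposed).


Convert: A = 24.8 cm^2 = 0.00248 m^2, W = 2.14 mJ = 0.00214 J
Cleaving exposes two faces of area A, so total new surface = 2*A and gamma = W / (2*A)
gamma = 0.00214 / (2 * 0.00248)
gamma = 0.431 J/m^2

0.431


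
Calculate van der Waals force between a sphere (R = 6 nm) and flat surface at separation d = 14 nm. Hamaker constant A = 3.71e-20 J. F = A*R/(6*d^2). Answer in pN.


Convert to SI: R = 6 nm = 6e-09 m, d = 14 nm = 1.4e-08 m
F = A * R / (6 * d^2)
F = 3.71e-20 * 6e-09 / (6 * (1.4e-08)^2)
F = 1.89286e-13 N = 0.189 pN

0.189


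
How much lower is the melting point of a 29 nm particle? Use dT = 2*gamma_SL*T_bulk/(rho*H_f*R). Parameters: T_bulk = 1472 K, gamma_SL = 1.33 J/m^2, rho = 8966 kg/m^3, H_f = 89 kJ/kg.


Radius R = 29/2 = 14.5 nm = 1.45e-08 m
Convert H_f = 89 kJ/kg = 89000 J/kg
dT = 2 * gamma_SL * T_bulk / (rho * H_f * R)
dT = 2 * 1.33 * 1472 / (8966 * 89000 * 1.45e-08)
dT = 338.4 K

338.4


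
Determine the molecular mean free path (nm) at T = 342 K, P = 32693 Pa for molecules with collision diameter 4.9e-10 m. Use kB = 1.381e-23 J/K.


Mean free path: lambda = kB*T / (sqrt(2) * pi * d^2 * P)
lambda = 1.381e-23 * 342 / (sqrt(2) * pi * (4.9e-10)^2 * 32693)
lambda = 1.35428e-07 m
lambda = 135.43 nm

135.43


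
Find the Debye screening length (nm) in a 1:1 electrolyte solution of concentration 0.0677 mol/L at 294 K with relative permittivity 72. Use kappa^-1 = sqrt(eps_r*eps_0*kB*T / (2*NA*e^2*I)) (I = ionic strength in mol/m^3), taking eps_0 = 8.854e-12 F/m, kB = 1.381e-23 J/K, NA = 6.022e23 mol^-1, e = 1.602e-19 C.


Ionic strength I = 0.0677 * 1^2 * 1000 = 67.7 mol/m^3
kappa^-1 = sqrt(72 * 8.854e-12 * 1.381e-23 * 294 / (2 * 6.022e23 * (1.602e-19)^2 * 67.7))
kappa^-1 = 1.112 nm

1.112


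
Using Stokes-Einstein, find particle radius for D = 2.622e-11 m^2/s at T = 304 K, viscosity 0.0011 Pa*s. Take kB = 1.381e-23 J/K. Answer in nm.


Stokes-Einstein: R = kB*T / (6*pi*eta*D)
R = 1.381e-23 * 304 / (6 * pi * 0.0011 * 2.622e-11)
R = 7.7222e-09 m = 7.72 nm

7.72


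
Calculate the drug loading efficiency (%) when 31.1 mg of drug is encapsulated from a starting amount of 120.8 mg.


Drug loading efficiency = (drug loaded / drug initial) * 100
DLE = 31.1 / 120.8 * 100
DLE = 0.2575 * 100
DLE = 25.75%

25.75


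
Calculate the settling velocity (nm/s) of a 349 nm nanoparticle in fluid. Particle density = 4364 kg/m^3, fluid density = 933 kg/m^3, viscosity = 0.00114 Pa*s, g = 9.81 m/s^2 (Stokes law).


Radius R = 349/2 nm = 1.745e-07 m
Density difference = 4364 - 933 = 3431 kg/m^3
v = 2 * R^2 * (rho_p - rho_f) * g / (9 * eta)
v = 2 * (1.745e-07)^2 * 3431 * 9.81 / (9 * 0.00114)
v = 1.99785e-07 m/s = 199.7852 nm/s

199.7852


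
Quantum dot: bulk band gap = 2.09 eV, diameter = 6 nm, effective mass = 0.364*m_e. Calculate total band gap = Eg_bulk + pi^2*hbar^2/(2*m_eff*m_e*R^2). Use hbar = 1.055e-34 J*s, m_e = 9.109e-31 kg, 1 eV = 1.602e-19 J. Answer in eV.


Radius R = 6/2 nm = 3e-09 m
Confinement energy dE = pi^2 * hbar^2 / (2 * m_eff * m_e * R^2)
dE = pi^2 * (1.055e-34)^2 / (2 * 0.364 * 9.109e-31 * (3e-09)^2) J, divided by 1.602e-19 J/eV
dE = 0.1149 eV
Total band gap = E_g(bulk) + dE = 2.09 + 0.1149 = 2.2049 eV

2.2049


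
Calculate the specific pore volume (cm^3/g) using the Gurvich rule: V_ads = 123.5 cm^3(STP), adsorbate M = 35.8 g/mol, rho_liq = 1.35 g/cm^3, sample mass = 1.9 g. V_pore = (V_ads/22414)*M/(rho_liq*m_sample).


Moles adsorbed n = V_ads / 22414 = 123.5 / 22414 = 5.509949e-03 mol
Liquid volume V_liq = n * M / rho_liq = 5.509949e-03 * 35.8 / 1.35 = 0.14612 cm^3
Specific pore volume V_pore = V_liq / m_sample = 0.14612 / 1.9
V_pore = 0.0769 cm^3/g

0.0769


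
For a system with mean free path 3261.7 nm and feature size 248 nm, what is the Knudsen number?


Knudsen number Kn = lambda / L
Kn = 3261.7 / 248
Kn = 13.152

13.152


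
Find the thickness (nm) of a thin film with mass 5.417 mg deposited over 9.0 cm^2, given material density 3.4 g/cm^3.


Convert: m = 5.417 mg = 5.4170e-06 kg, A = 9.0 cm^2 = 9.0000e-04 m^2, rho = 3.4 g/cm^3 = 3400 kg/m^3
t = m / (A * rho)
t = 5.4170e-06 / (9.0000e-04 * 3400)
t = 1.7703e-06 m = 1770.3 nm

1770.3


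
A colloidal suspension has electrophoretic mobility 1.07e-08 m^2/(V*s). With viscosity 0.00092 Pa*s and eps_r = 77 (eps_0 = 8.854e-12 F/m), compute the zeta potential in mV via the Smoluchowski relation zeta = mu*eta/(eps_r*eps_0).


Smoluchowski equation: zeta = mu * eta / (eps_r * eps_0)
zeta = 1.07e-08 * 0.00092 / (77 * 8.854e-12)
zeta = 0.014439 V = 14.44 mV

14.44


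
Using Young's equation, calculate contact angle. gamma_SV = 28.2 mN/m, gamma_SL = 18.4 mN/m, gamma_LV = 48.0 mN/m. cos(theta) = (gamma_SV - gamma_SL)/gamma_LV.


cos(theta) = (gamma_SV - gamma_SL) / gamma_LV
cos(theta) = (28.2 - 18.4) / 48.0
cos(theta) = 0.204167
theta = arccos(0.204167) = 78.22 degrees

78.22


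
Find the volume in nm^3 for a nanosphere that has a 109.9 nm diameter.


Radius r = 109.9/2 = 54.95 nm
Volume V = (4/3) * pi * r^3
V = (4/3) * pi * (54.95)^3
V = 695011.03 nm^3

695011.03


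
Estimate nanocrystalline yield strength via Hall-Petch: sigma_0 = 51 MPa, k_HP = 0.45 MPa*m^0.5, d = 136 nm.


d = 136 nm = 1.36e-07 m
sqrt(d) = 0.0003687818
Hall-Petch contribution = k / sqrt(d) = 0.45 / 0.0003687818 = 1220.2 MPa
sigma = sigma_0 + k/sqrt(d) = 51 + 1220.2 = 1271.2 MPa

1271.2


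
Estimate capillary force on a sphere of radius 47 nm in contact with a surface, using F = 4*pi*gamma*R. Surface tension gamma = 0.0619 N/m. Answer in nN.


Convert radius: R = 47 nm = 4.7e-08 m
F = 4 * pi * gamma * R
F = 4 * pi * 0.0619 * 4.7e-08
F = 3.65593e-08 N = 36.5593 nN

36.5593


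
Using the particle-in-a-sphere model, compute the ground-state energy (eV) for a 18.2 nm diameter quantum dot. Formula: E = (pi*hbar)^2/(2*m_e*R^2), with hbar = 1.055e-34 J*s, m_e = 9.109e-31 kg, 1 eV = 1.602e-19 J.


Radius R = 18.2/2 = 9.1 nm = 9.1e-09 m
E = (pi * 1.055e-34)^2 / (2 * 9.109e-31 * (9.1e-09)^2)
E(J) = 7.28151e-22
E = E(J) / 1.602e-19 = 0.0045 eV

0.0045


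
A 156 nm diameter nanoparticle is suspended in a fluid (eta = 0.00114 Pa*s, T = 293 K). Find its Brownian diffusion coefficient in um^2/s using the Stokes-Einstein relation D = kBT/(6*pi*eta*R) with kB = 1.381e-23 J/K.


Radius R = 156/2 = 78 nm = 7.8e-08 m
D = kB*T / (6*pi*eta*R)
D = 1.381e-23 * 293 / (6 * pi * 0.00114 * 7.8e-08)
D = 2.41413e-12 m^2/s = 2.414 um^2/s

2.414


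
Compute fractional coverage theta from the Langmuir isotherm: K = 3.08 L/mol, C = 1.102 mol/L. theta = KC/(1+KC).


Langmuir isotherm: theta = K*C / (1 + K*C)
K*C = 3.08 * 1.102 = 3.39416
theta = 3.39416 / (1 + 3.39416) = 3.39416 / 4.39416
theta = 0.7724

0.7724


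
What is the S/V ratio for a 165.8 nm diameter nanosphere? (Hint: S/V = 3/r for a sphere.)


Radius r = 165.8/2 = 82.9 nm
S/V = 3 / r = 3 / 82.9
S/V = 0.0362 nm^-1

0.0362


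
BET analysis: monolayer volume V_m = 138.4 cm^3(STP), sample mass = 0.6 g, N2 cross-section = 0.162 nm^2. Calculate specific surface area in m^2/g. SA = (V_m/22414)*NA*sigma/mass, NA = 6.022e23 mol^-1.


Number of moles in monolayer = V_m / 22414 = 138.4 / 22414 = 0.00617471
Number of molecules = moles * NA = 0.00617471 * 6.022e23
SA = molecules * sigma / mass
SA = (138.4 / 22414) * 6.022e23 * 0.162e-18 / 0.6
SA = 1004.0 m^2/g

1004.0


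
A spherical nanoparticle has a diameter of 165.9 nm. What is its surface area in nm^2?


Radius r = 165.9/2 = 82.95 nm
Surface area SA = 4 * pi * r^2
SA = 4 * pi * (82.95)^2
SA = 86465.46 nm^2

86465.46


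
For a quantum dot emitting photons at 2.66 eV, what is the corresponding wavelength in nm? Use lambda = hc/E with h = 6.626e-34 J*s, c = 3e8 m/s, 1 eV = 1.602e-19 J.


Convert energy: E = 2.66 eV = 2.66 * 1.602e-19 = 4.26132e-19 J
lambda = h*c / E = 6.626e-34 * 3e8 / 4.26132e-19
lambda = 4.66475e-07 m = 466.5 nm

466.5


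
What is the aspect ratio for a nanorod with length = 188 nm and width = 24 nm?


Aspect ratio AR = length / diameter
AR = 188 / 24
AR = 7.83

7.83


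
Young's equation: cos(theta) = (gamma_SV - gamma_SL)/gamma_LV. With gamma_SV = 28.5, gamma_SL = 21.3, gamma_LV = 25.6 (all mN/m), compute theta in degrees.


cos(theta) = (gamma_SV - gamma_SL) / gamma_LV
cos(theta) = (28.5 - 21.3) / 25.6
cos(theta) = 0.28125
theta = arccos(0.28125) = 73.67 degrees

73.67


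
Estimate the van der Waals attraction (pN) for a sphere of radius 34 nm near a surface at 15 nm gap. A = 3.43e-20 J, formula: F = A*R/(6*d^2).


Convert to SI: R = 34 nm = 3.4e-08 m, d = 15 nm = 1.5e-08 m
F = A * R / (6 * d^2)
F = 3.43e-20 * 3.4e-08 / (6 * (1.5e-08)^2)
F = 8.63852e-13 N = 0.864 pN

0.864


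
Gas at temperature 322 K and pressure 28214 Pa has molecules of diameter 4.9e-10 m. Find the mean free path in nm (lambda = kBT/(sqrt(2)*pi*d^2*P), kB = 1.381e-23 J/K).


Mean free path: lambda = kB*T / (sqrt(2) * pi * d^2 * P)
lambda = 1.381e-23 * 322 / (sqrt(2) * pi * (4.9e-10)^2 * 28214)
lambda = 1.4775e-07 m
lambda = 147.75 nm

147.75


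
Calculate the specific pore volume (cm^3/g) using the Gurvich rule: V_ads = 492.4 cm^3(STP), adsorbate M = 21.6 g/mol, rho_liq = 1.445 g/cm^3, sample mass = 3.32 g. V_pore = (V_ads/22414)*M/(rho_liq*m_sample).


Moles adsorbed n = V_ads / 22414 = 492.4 / 22414 = 2.196841e-02 mol
Liquid volume V_liq = n * M / rho_liq = 2.196841e-02 * 21.6 / 1.445 = 0.32839 cm^3
Specific pore volume V_pore = V_liq / m_sample = 0.32839 / 3.32
V_pore = 0.0989 cm^3/g

0.0989


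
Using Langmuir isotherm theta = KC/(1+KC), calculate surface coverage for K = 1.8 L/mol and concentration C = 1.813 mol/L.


Langmuir isotherm: theta = K*C / (1 + K*C)
K*C = 1.8 * 1.813 = 3.2634
theta = 3.2634 / (1 + 3.2634) = 3.2634 / 4.2634
theta = 0.7654

0.7654


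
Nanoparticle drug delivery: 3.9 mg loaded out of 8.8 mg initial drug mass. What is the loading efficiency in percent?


Drug loading efficiency = (drug loaded / drug initial) * 100
DLE = 3.9 / 8.8 * 100
DLE = 0.4432 * 100
DLE = 44.32%

44.32


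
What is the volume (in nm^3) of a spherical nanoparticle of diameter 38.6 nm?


Radius r = 38.6/2 = 19.3 nm
Volume V = (4/3) * pi * r^3
V = (4/3) * pi * (19.3)^3
V = 30113.45 nm^3

30113.45


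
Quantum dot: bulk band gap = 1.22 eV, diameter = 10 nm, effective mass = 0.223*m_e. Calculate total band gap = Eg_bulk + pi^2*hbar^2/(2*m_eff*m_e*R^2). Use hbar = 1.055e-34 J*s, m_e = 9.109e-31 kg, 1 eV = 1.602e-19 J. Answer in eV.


Radius R = 10/2 nm = 5e-09 m
Confinement energy dE = pi^2 * hbar^2 / (2 * m_eff * m_e * R^2)
dE = pi^2 * (1.055e-34)^2 / (2 * 0.223 * 9.109e-31 * (5e-09)^2) J, divided by 1.602e-19 J/eV
dE = 0.0675 eV
Total band gap = E_g(bulk) + dE = 1.22 + 0.0675 = 1.2875 eV

1.2875


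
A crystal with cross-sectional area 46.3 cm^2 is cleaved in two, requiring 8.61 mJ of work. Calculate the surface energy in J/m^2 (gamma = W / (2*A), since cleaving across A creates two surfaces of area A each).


Convert: A = 46.3 cm^2 = 0.00463 m^2, W = 8.61 mJ = 0.00861 J
Cleaving exposes two faces of area A, so total new surface = 2*A and gamma = W / (2*A)
gamma = 0.00861 / (2 * 0.00463)
gamma = 0.93 J/m^2

0.93


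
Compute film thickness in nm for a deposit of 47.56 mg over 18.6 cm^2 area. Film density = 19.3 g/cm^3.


Convert: m = 47.56 mg = 4.7560e-05 kg, A = 18.6 cm^2 = 1.8600e-03 m^2, rho = 19.3 g/cm^3 = 19300 kg/m^3
t = m / (A * rho)
t = 4.7560e-05 / (1.8600e-03 * 19300)
t = 1.3249e-06 m = 1324.9 nm

1324.9


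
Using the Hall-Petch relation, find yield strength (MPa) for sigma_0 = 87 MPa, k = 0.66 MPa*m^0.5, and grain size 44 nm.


d = 44 nm = 4.4e-08 m
sqrt(d) = 0.0002097618
Hall-Petch contribution = k / sqrt(d) = 0.66 / 0.0002097618 = 3146.4 MPa
sigma = sigma_0 + k/sqrt(d) = 87 + 3146.4 = 3233.4 MPa

3233.4


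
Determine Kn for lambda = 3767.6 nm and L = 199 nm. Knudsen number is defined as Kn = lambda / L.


Knudsen number Kn = lambda / L
Kn = 3767.6 / 199
Kn = 18.9327

18.9327


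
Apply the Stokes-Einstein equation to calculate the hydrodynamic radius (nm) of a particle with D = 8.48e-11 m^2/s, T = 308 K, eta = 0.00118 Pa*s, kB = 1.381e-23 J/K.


Stokes-Einstein: R = kB*T / (6*pi*eta*D)
R = 1.381e-23 * 308 / (6 * pi * 0.00118 * 8.48e-11)
R = 2.2551e-09 m = 2.26 nm

2.26


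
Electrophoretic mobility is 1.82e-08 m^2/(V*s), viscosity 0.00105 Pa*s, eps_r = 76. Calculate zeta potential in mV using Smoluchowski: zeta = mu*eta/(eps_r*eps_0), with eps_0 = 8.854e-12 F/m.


Smoluchowski equation: zeta = mu * eta / (eps_r * eps_0)
zeta = 1.82e-08 * 0.00105 / (76 * 8.854e-12)
zeta = 0.028399 V = 28.4 mV

28.4


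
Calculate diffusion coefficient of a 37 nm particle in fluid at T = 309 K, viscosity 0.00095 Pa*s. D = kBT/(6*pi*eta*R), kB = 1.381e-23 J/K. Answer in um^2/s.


Radius R = 37/2 = 18.5 nm = 1.85e-08 m
D = kB*T / (6*pi*eta*R)
D = 1.381e-23 * 309 / (6 * pi * 0.00095 * 1.85e-08)
D = 1.28812e-11 m^2/s = 12.881 um^2/s

12.881


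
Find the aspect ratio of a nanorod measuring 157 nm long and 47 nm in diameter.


Aspect ratio AR = length / diameter
AR = 157 / 47
AR = 3.34

3.34


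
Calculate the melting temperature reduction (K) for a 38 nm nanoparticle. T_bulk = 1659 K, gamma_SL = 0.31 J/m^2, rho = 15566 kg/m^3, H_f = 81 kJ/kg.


Radius R = 38/2 = 19 nm = 1.9e-08 m
Convert H_f = 81 kJ/kg = 81000 J/kg
dT = 2 * gamma_SL * T_bulk / (rho * H_f * R)
dT = 2 * 0.31 * 1659 / (15566 * 81000 * 1.9e-08)
dT = 42.9 K

42.9


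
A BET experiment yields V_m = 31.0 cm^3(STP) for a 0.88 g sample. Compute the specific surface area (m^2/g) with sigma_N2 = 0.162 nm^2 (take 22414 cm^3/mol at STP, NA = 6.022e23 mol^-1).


Number of moles in monolayer = V_m / 22414 = 31.0 / 22414 = 0.00138306
Number of molecules = moles * NA = 0.00138306 * 6.022e23
SA = molecules * sigma / mass
SA = (31.0 / 22414) * 6.022e23 * 0.162e-18 / 0.88
SA = 153.3 m^2/g

153.3


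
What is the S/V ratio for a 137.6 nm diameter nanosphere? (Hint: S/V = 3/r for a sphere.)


Radius r = 137.6/2 = 68.8 nm
S/V = 3 / r = 3 / 68.8
S/V = 0.0436 nm^-1

0.0436


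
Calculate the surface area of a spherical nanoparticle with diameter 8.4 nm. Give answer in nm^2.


Radius r = 8.4/2 = 4.2 nm
Surface area SA = 4 * pi * r^2
SA = 4 * pi * (4.2)^2
SA = 221.67 nm^2

221.67


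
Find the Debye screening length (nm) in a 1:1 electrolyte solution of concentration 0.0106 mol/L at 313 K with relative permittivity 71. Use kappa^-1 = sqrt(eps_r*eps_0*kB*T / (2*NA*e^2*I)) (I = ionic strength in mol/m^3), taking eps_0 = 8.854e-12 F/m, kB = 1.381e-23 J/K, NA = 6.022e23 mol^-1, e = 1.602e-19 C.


Ionic strength I = 0.0106 * 1^2 * 1000 = 10.6 mol/m^3
kappa^-1 = sqrt(71 * 8.854e-12 * 1.381e-23 * 313 / (2 * 6.022e23 * (1.602e-19)^2 * 10.6))
kappa^-1 = 2.88 nm

2.88


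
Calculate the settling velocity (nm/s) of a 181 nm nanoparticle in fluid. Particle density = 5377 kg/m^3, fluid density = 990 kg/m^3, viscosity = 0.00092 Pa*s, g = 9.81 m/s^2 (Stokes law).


Radius R = 181/2 nm = 9.05e-08 m
Density difference = 5377 - 990 = 4387 kg/m^3
v = 2 * R^2 * (rho_p - rho_f) * g / (9 * eta)
v = 2 * (9.05e-08)^2 * 4387 * 9.81 / (9 * 0.00092)
v = 8.514e-08 m/s = 85.14 nm/s

85.14


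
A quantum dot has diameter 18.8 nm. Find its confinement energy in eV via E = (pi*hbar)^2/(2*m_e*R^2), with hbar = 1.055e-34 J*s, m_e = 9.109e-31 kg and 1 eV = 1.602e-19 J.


Radius R = 18.8/2 = 9.4 nm = 9.4e-09 m
E = (pi * 1.055e-34)^2 / (2 * 9.109e-31 * (9.4e-09)^2)
E(J) = 6.82415e-22
E = E(J) / 1.602e-19 = 0.0043 eV

0.0043


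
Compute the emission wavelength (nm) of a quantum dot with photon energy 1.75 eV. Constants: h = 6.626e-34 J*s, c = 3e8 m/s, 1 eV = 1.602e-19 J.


Convert energy: E = 1.75 eV = 1.75 * 1.602e-19 = 2.8035e-19 J
lambda = h*c / E = 6.626e-34 * 3e8 / 2.8035e-19
lambda = 7.09042e-07 m = 709.0 nm

709.0


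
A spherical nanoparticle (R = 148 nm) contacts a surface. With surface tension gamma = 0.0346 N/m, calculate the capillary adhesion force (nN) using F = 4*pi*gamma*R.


Convert radius: R = 148 nm = 1.48e-07 m
F = 4 * pi * gamma * R
F = 4 * pi * 0.0346 * 1.48e-07
F = 6.43499e-08 N = 64.3499 nN

64.3499


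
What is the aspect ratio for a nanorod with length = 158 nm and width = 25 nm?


Aspect ratio AR = length / diameter
AR = 158 / 25
AR = 6.32

6.32


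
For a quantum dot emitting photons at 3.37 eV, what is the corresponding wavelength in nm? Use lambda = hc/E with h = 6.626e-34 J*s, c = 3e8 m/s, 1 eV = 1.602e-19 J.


Convert energy: E = 3.37 eV = 3.37 * 1.602e-19 = 5.39874e-19 J
lambda = h*c / E = 6.626e-34 * 3e8 / 5.39874e-19
lambda = 3.68197e-07 m = 368.2 nm

368.2


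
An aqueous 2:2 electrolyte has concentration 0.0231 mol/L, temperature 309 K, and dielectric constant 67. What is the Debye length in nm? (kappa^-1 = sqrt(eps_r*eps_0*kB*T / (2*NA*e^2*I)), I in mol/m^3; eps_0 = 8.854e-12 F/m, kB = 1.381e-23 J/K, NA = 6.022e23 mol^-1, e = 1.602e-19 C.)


Ionic strength I = 0.0231 * 2^2 * 1000 = 92.4 mol/m^3
kappa^-1 = sqrt(67 * 8.854e-12 * 1.381e-23 * 309 / (2 * 6.022e23 * (1.602e-19)^2 * 92.4))
kappa^-1 = 0.941 nm

0.941


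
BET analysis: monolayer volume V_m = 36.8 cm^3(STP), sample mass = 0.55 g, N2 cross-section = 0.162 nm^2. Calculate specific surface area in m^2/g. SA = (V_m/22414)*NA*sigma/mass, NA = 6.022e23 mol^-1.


Number of moles in monolayer = V_m / 22414 = 36.8 / 22414 = 0.00164183
Number of molecules = moles * NA = 0.00164183 * 6.022e23
SA = molecules * sigma / mass
SA = (36.8 / 22414) * 6.022e23 * 0.162e-18 / 0.55
SA = 291.2 m^2/g

291.2


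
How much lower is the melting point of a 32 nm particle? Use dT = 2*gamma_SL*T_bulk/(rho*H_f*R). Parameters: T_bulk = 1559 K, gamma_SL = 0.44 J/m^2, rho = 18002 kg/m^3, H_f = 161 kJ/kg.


Radius R = 32/2 = 16 nm = 1.6e-08 m
Convert H_f = 161 kJ/kg = 161000 J/kg
dT = 2 * gamma_SL * T_bulk / (rho * H_f * R)
dT = 2 * 0.44 * 1559 / (18002 * 161000 * 1.6e-08)
dT = 29.6 K

29.6


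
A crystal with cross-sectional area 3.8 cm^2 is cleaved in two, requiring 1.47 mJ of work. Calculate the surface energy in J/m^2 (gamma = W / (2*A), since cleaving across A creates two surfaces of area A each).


Convert: A = 3.8 cm^2 = 0.00038 m^2, W = 1.47 mJ = 0.00147 J
Cleaving exposes two faces of area A, so total new surface = 2*A and gamma = W / (2*A)
gamma = 0.00147 / (2 * 0.00038)
gamma = 1.934 J/m^2

1.934


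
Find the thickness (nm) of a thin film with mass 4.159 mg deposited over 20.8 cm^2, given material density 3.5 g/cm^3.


Convert: m = 4.159 mg = 4.1590e-06 kg, A = 20.8 cm^2 = 2.0800e-03 m^2, rho = 3.5 g/cm^3 = 3500 kg/m^3
t = m / (A * rho)
t = 4.1590e-06 / (2.0800e-03 * 3500)
t = 5.7129e-07 m = 571.3 nm

571.3


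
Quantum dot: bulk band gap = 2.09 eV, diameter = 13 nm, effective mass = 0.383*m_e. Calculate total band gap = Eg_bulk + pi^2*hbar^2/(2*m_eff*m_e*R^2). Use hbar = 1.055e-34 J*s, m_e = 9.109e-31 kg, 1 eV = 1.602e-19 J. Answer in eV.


Radius R = 13/2 nm = 6.5e-09 m
Confinement energy dE = pi^2 * hbar^2 / (2 * m_eff * m_e * R^2)
dE = pi^2 * (1.055e-34)^2 / (2 * 0.383 * 9.109e-31 * (6.5e-09)^2) J, divided by 1.602e-19 J/eV
dE = 0.0233 eV
Total band gap = E_g(bulk) + dE = 2.09 + 0.0233 = 2.1133 eV

2.1133


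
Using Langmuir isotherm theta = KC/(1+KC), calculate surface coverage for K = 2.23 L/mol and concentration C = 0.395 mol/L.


Langmuir isotherm: theta = K*C / (1 + K*C)
K*C = 2.23 * 0.395 = 0.88085
theta = 0.88085 / (1 + 0.88085) = 0.88085 / 1.88085
theta = 0.4683

0.4683


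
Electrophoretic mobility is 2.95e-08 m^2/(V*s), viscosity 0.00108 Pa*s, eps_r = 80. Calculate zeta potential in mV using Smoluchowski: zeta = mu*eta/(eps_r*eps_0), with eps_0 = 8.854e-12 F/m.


Smoluchowski equation: zeta = mu * eta / (eps_r * eps_0)
zeta = 2.95e-08 * 0.00108 / (80 * 8.854e-12)
zeta = 0.04498 V = 44.98 mV

44.98


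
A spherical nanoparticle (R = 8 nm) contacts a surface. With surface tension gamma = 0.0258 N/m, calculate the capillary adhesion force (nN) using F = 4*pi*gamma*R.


Convert radius: R = 8 nm = 8e-09 m
F = 4 * pi * gamma * R
F = 4 * pi * 0.0258 * 8e-09
F = 2.5937e-09 N = 2.5937 nN

2.5937


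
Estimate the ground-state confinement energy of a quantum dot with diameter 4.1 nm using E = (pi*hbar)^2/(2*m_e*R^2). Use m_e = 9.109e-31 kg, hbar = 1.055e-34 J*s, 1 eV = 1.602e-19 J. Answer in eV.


Radius R = 4.1/2 = 2.05 nm = 2.05e-09 m
E = (pi * 1.055e-34)^2 / (2 * 9.109e-31 * (2.05e-09)^2)
E(J) = 1.43482e-20
E = E(J) / 1.602e-19 = 0.0896 eV

0.0896


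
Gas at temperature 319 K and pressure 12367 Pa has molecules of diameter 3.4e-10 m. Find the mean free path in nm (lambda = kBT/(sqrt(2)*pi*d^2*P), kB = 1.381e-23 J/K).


Mean free path: lambda = kB*T / (sqrt(2) * pi * d^2 * P)
lambda = 1.381e-23 * 319 / (sqrt(2) * pi * (3.4e-10)^2 * 12367)
lambda = 6.93581e-07 m
lambda = 693.58 nm

693.58


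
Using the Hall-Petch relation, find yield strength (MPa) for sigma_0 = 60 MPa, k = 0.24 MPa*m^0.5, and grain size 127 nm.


d = 127 nm = 1.27e-07 m
sqrt(d) = 0.0003563706
Hall-Petch contribution = k / sqrt(d) = 0.24 / 0.0003563706 = 673.5 MPa
sigma = sigma_0 + k/sqrt(d) = 60 + 673.5 = 733.5 MPa

733.5


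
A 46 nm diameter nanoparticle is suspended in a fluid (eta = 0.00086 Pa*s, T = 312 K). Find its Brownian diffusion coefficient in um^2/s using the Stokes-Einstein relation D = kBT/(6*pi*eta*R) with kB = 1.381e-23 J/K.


Radius R = 46/2 = 23 nm = 2.3e-08 m
D = kB*T / (6*pi*eta*R)
D = 1.381e-23 * 312 / (6 * pi * 0.00086 * 2.3e-08)
D = 1.15564e-11 m^2/s = 11.556 um^2/s

11.556


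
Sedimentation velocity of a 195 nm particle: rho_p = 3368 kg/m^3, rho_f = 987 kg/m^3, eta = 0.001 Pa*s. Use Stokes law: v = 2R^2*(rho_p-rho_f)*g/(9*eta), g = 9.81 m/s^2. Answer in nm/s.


Radius R = 195/2 nm = 9.75e-08 m
Density difference = 3368 - 987 = 2381 kg/m^3
v = 2 * R^2 * (rho_p - rho_f) * g / (9 * eta)
v = 2 * (9.75e-08)^2 * 2381 * 9.81 / (9 * 0.001)
v = 4.9343e-08 m/s = 49.343 nm/s

49.343


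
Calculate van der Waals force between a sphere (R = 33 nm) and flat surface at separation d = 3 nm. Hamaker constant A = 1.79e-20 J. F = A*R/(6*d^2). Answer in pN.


Convert to SI: R = 33 nm = 3.3e-08 m, d = 3 nm = 3e-09 m
F = A * R / (6 * d^2)
F = 1.79e-20 * 3.3e-08 / (6 * (3e-09)^2)
F = 1.09389e-11 N = 10.939 pN

10.939
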